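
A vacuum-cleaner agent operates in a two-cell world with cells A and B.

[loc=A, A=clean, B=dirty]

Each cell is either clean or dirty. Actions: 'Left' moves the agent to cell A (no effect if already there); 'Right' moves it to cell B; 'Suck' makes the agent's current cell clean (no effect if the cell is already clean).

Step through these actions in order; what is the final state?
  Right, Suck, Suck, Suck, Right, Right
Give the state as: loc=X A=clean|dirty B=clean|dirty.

loc=B A=clean B=clean

1) do Right; now loc=B A=clean B=dirty
2) do Suck; now loc=B A=clean B=clean
3) do Suck; now loc=B A=clean B=clean
4) do Suck; now loc=B A=clean B=clean
5) do Right; now loc=B A=clean B=clean
6) do Right; now loc=B A=clean B=clean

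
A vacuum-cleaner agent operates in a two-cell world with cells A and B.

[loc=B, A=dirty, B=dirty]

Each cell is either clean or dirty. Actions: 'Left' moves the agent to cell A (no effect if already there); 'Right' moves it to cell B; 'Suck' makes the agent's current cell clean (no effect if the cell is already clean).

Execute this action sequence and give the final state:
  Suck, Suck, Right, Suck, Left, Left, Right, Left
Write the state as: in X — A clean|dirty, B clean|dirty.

1. Suck → in B — A dirty, B clean
2. Suck → in B — A dirty, B clean
3. Right → in B — A dirty, B clean
4. Suck → in B — A dirty, B clean
5. Left → in A — A dirty, B clean
6. Left → in A — A dirty, B clean
7. Right → in B — A dirty, B clean
8. Left → in A — A dirty, B clean

in A — A dirty, B clean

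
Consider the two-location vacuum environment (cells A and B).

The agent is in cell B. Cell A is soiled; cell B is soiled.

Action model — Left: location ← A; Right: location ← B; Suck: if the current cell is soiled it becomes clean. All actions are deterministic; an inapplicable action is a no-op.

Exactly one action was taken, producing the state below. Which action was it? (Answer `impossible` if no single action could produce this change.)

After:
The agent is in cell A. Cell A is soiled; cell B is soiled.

Left

try  Left: <A|soiled|soiled>  ← match
try Right: <B|soiled|soiled>
try  Suck: <B|soiled|clean>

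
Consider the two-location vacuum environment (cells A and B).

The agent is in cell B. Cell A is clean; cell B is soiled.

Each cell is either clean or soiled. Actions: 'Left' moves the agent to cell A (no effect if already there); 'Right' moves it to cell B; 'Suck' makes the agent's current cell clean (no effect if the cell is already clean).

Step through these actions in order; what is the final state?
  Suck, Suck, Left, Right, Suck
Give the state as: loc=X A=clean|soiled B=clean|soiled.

loc=B A=clean B=clean

[1] after Suck: loc=B A=clean B=clean
[2] after Suck: loc=B A=clean B=clean
[3] after Left: loc=A A=clean B=clean
[4] after Right: loc=B A=clean B=clean
[5] after Suck: loc=B A=clean B=clean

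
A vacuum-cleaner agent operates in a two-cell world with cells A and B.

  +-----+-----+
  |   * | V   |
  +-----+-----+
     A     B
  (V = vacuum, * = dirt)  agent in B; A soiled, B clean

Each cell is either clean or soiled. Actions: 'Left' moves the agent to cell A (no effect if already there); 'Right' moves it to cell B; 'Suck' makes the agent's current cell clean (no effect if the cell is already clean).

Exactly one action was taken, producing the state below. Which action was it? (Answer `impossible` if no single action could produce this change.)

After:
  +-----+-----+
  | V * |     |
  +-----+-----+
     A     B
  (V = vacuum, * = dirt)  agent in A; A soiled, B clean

try  Left: (A; A:soiled, B:clean)  ← match
try Right: (B; A:soiled, B:clean)
try  Suck: (B; A:soiled, B:clean)

Left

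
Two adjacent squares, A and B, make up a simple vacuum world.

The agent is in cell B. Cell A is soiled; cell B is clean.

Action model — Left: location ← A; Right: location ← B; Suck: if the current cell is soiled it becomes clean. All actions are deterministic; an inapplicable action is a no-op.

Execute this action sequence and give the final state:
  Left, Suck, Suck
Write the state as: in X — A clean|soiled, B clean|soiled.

1. Left → in A — A soiled, B clean
2. Suck → in A — A clean, B clean
3. Suck → in A — A clean, B clean

in A — A clean, B clean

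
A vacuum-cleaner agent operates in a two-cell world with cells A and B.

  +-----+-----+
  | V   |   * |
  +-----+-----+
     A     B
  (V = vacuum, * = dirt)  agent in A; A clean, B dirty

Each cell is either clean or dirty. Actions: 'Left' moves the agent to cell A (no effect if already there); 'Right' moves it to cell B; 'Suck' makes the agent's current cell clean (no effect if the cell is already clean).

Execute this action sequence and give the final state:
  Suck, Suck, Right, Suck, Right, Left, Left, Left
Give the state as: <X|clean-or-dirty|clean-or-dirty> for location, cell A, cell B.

<A|clean|clean>

1) do Suck; now <A|clean|dirty>
2) do Suck; now <A|clean|dirty>
3) do Right; now <B|clean|dirty>
4) do Suck; now <B|clean|clean>
5) do Right; now <B|clean|clean>
6) do Left; now <A|clean|clean>
7) do Left; now <A|clean|clean>
8) do Left; now <A|clean|clean>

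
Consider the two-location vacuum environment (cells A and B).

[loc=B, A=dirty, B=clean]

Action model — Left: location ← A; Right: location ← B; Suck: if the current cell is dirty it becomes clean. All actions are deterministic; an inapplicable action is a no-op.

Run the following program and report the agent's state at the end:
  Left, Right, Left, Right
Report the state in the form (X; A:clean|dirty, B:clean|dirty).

[1] after Left: (A; A:dirty, B:clean)
[2] after Right: (B; A:dirty, B:clean)
[3] after Left: (A; A:dirty, B:clean)
[4] after Right: (B; A:dirty, B:clean)

(B; A:dirty, B:clean)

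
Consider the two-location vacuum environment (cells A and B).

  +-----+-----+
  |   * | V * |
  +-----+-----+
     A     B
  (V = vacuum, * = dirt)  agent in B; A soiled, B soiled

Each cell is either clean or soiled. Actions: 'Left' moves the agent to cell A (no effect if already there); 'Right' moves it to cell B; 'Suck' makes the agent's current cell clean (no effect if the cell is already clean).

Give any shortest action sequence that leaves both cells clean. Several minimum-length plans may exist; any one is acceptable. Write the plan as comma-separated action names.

Suck, Left, Suck

[1] after Suck: (B; A:soiled, B:clean)
[2] after Left: (A; A:soiled, B:clean)
[3] after Suck: (A; A:clean, B:clean)
min 3: Suck B + move + Suck A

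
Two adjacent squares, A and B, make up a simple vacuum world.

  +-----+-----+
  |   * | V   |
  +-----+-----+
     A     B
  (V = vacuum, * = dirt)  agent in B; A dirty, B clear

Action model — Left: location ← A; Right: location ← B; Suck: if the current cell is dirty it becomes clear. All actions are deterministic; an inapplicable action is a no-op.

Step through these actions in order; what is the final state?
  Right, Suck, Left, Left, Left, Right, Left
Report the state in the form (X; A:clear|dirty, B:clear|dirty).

(A; A:dirty, B:clear)

t=1 Right ⇒ (B; A:dirty, B:clear)
t=2 Suck ⇒ (B; A:dirty, B:clear)
t=3 Left ⇒ (A; A:dirty, B:clear)
t=4 Left ⇒ (A; A:dirty, B:clear)
t=5 Left ⇒ (A; A:dirty, B:clear)
t=6 Right ⇒ (B; A:dirty, B:clear)
t=7 Left ⇒ (A; A:dirty, B:clear)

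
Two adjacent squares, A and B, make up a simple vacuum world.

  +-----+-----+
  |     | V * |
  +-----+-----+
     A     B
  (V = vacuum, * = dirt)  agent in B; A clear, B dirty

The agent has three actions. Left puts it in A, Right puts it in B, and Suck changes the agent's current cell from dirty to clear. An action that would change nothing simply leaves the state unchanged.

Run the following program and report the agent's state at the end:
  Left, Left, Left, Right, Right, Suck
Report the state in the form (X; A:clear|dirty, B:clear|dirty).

(B; A:clear, B:clear)

step 1/6 (Left): (A; A:clear, B:dirty)
step 2/6 (Left): (A; A:clear, B:dirty)
step 3/6 (Left): (A; A:clear, B:dirty)
step 4/6 (Right): (B; A:clear, B:dirty)
step 5/6 (Right): (B; A:clear, B:dirty)
step 6/6 (Suck): (B; A:clear, B:clear)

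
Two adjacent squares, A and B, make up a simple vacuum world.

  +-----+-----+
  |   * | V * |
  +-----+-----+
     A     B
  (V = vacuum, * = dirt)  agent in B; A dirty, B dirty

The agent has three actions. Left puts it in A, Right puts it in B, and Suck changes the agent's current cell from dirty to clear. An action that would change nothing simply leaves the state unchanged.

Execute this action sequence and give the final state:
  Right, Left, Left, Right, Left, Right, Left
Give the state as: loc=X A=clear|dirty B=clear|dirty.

loc=A A=dirty B=dirty

step 1/7 (Right): loc=B A=dirty B=dirty
step 2/7 (Left): loc=A A=dirty B=dirty
step 3/7 (Left): loc=A A=dirty B=dirty
step 4/7 (Right): loc=B A=dirty B=dirty
step 5/7 (Left): loc=A A=dirty B=dirty
step 6/7 (Right): loc=B A=dirty B=dirty
step 7/7 (Left): loc=A A=dirty B=dirty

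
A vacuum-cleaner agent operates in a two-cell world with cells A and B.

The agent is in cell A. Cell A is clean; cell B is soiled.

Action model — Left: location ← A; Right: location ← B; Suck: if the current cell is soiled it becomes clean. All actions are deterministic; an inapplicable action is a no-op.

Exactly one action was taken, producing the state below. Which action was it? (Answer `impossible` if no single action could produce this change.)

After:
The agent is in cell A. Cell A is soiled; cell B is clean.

try  Left: <A|clean|soiled>
try Right: <B|clean|soiled>
try  Suck: <A|clean|soiled>
no single action produces the after-state

impossible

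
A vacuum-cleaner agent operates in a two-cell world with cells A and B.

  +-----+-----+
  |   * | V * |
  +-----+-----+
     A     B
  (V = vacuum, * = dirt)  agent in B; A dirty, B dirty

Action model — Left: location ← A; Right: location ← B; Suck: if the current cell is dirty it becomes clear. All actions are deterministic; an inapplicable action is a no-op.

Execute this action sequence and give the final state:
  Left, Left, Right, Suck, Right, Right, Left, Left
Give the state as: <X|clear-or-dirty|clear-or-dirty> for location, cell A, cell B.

<A|dirty|clear>

1) do Left; now <A|dirty|dirty>
2) do Left; now <A|dirty|dirty>
3) do Right; now <B|dirty|dirty>
4) do Suck; now <B|dirty|clear>
5) do Right; now <B|dirty|clear>
6) do Right; now <B|dirty|clear>
7) do Left; now <A|dirty|clear>
8) do Left; now <A|dirty|clear>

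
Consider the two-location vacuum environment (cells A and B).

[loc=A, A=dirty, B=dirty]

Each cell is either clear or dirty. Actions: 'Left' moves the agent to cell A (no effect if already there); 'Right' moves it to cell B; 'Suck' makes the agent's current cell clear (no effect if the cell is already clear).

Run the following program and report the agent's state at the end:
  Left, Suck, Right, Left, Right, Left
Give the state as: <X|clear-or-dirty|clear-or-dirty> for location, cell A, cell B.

<A|clear|dirty>

[1] after Left: <A|dirty|dirty>
[2] after Suck: <A|clear|dirty>
[3] after Right: <B|clear|dirty>
[4] after Left: <A|clear|dirty>
[5] after Right: <B|clear|dirty>
[6] after Left: <A|clear|dirty>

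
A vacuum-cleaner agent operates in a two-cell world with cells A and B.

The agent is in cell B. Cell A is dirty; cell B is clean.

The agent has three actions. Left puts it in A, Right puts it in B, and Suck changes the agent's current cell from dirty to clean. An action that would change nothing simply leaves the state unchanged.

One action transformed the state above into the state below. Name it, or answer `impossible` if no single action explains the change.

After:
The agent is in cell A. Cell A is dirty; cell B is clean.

try  Left: (A; A:dirty, B:clean)  ← match
try Right: (B; A:dirty, B:clean)
try  Suck: (B; A:dirty, B:clean)

Left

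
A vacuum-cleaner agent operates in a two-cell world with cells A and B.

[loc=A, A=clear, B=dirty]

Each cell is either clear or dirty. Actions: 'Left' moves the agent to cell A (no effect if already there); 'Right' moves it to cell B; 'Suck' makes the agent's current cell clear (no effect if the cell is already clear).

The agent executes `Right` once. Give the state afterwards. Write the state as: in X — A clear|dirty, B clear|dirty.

start: in A — A clear, B dirty
Right (#1): in B — A clear, B dirty

in B — A clear, B dirty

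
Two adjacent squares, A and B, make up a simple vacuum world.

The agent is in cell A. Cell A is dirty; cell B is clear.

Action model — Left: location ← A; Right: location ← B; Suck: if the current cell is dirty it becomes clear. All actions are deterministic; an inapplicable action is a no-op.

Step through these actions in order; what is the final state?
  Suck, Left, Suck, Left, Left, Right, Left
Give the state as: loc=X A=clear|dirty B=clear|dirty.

loc=A A=clear B=clear

1. Suck → loc=A A=clear B=clear
2. Left → loc=A A=clear B=clear
3. Suck → loc=A A=clear B=clear
4. Left → loc=A A=clear B=clear
5. Left → loc=A A=clear B=clear
6. Right → loc=B A=clear B=clear
7. Left → loc=A A=clear B=clear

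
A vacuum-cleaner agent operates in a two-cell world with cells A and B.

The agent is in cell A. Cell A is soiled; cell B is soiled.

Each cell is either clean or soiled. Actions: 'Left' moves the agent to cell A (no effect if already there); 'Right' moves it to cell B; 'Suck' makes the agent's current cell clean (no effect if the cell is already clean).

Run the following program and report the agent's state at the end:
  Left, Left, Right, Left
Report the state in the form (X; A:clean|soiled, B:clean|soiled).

t=1 Left ⇒ (A; A:soiled, B:soiled)
t=2 Left ⇒ (A; A:soiled, B:soiled)
t=3 Right ⇒ (B; A:soiled, B:soiled)
t=4 Left ⇒ (A; A:soiled, B:soiled)

(A; A:soiled, B:soiled)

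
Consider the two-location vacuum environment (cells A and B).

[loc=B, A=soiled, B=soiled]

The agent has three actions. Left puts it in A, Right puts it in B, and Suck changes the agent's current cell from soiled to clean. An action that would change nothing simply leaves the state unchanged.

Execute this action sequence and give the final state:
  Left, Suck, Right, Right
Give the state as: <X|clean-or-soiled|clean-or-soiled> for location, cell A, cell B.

<B|clean|soiled>

Left (#1): <A|soiled|soiled>
Suck (#2): <A|clean|soiled>
Right (#3): <B|clean|soiled>
Right (#4): <B|clean|soiled>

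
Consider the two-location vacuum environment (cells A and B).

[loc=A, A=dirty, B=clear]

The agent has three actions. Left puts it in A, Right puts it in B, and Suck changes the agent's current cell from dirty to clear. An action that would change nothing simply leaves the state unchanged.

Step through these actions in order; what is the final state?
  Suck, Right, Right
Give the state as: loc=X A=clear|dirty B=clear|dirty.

t=1 Suck ⇒ loc=A A=clear B=clear
t=2 Right ⇒ loc=B A=clear B=clear
t=3 Right ⇒ loc=B A=clear B=clear

loc=B A=clear B=clear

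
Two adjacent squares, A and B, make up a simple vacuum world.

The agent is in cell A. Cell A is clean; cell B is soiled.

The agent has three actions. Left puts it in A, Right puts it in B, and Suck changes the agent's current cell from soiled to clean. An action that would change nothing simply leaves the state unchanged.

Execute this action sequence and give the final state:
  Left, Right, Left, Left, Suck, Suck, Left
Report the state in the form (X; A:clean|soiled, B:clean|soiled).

(A; A:clean, B:soiled)

t=1 Left ⇒ (A; A:clean, B:soiled)
t=2 Right ⇒ (B; A:clean, B:soiled)
t=3 Left ⇒ (A; A:clean, B:soiled)
t=4 Left ⇒ (A; A:clean, B:soiled)
t=5 Suck ⇒ (A; A:clean, B:soiled)
t=6 Suck ⇒ (A; A:clean, B:soiled)
t=7 Left ⇒ (A; A:clean, B:soiled)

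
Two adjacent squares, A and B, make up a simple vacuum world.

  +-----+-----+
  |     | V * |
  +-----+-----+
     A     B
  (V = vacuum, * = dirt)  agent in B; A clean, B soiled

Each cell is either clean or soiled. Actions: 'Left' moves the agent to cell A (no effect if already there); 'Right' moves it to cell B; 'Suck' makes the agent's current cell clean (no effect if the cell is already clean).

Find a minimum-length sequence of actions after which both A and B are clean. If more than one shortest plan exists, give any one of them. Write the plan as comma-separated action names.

1) do Suck; now loc=B A=clean B=clean
min 1: B is soiled, one Suck

Suck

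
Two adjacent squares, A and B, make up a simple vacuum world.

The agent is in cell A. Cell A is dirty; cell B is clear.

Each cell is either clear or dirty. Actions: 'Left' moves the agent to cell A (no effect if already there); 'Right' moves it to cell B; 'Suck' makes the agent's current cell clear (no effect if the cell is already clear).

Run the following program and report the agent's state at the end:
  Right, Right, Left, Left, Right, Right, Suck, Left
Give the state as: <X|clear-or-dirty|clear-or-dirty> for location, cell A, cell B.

1) do Right; now <B|dirty|clear>
2) do Right; now <B|dirty|clear>
3) do Left; now <A|dirty|clear>
4) do Left; now <A|dirty|clear>
5) do Right; now <B|dirty|clear>
6) do Right; now <B|dirty|clear>
7) do Suck; now <B|dirty|clear>
8) do Left; now <A|dirty|clear>

<A|dirty|clear>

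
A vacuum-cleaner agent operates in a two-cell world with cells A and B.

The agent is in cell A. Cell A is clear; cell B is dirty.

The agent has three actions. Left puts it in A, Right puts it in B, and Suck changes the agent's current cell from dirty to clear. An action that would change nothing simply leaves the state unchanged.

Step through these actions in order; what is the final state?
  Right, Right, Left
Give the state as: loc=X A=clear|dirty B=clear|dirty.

loc=A A=clear B=dirty

t=1 Right ⇒ loc=B A=clear B=dirty
t=2 Right ⇒ loc=B A=clear B=dirty
t=3 Left ⇒ loc=A A=clear B=dirty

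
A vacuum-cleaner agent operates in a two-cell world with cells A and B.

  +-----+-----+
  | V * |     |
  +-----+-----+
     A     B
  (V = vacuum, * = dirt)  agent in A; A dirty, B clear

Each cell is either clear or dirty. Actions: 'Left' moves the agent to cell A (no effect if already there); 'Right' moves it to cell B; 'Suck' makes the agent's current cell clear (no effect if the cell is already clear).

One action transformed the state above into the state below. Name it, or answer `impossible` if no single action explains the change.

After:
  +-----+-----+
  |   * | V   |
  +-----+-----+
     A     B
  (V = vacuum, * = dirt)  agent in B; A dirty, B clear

Right

try  Left: (A; A:dirty, B:clear)
try Right: (B; A:dirty, B:clear)  ← match
try  Suck: (A; A:clear, B:clear)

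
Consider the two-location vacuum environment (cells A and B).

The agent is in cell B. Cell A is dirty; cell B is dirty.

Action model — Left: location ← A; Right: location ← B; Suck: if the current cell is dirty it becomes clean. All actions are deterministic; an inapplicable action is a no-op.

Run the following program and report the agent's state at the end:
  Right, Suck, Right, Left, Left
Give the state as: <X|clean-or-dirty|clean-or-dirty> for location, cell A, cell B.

t=1 Right ⇒ <B|dirty|dirty>
t=2 Suck ⇒ <B|dirty|clean>
t=3 Right ⇒ <B|dirty|clean>
t=4 Left ⇒ <A|dirty|clean>
t=5 Left ⇒ <A|dirty|clean>

<A|dirty|clean>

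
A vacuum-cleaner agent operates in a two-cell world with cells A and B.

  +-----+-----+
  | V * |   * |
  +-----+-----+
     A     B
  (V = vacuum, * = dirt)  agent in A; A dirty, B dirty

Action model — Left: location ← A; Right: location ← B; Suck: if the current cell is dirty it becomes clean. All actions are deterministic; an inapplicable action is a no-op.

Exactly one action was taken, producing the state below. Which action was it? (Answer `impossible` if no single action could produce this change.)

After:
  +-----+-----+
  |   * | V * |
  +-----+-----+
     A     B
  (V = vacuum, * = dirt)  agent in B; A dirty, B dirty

Right

try  Left: <A|dirty|dirty>
try Right: <B|dirty|dirty>  ← match
try  Suck: <A|clean|dirty>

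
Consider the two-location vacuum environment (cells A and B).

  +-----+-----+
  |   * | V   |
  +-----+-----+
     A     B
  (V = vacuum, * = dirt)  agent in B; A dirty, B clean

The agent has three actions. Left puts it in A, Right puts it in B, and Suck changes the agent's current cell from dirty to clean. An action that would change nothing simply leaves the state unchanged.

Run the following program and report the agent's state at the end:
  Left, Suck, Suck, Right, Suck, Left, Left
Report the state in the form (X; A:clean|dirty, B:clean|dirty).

(A; A:clean, B:clean)

Left (#1): (A; A:dirty, B:clean)
Suck (#2): (A; A:clean, B:clean)
Suck (#3): (A; A:clean, B:clean)
Right (#4): (B; A:clean, B:clean)
Suck (#5): (B; A:clean, B:clean)
Left (#6): (A; A:clean, B:clean)
Left (#7): (A; A:clean, B:clean)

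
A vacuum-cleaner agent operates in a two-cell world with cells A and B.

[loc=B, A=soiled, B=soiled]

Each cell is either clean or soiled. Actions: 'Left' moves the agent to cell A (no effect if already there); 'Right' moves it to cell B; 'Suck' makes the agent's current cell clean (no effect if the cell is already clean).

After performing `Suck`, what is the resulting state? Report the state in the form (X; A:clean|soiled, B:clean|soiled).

start: (B; A:soiled, B:soiled)
1) do Suck; now (B; A:soiled, B:clean)

(B; A:soiled, B:clean)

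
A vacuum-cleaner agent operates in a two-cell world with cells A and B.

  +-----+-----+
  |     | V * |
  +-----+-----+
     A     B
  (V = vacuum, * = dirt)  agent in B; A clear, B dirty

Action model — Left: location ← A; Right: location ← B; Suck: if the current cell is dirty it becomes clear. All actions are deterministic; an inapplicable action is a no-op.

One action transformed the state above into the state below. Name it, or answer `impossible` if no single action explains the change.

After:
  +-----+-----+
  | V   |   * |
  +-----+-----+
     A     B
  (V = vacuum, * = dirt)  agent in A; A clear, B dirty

Left

try  Left: loc=A A=clear B=dirty  ← match
try Right: loc=B A=clear B=dirty
try  Suck: loc=B A=clear B=clear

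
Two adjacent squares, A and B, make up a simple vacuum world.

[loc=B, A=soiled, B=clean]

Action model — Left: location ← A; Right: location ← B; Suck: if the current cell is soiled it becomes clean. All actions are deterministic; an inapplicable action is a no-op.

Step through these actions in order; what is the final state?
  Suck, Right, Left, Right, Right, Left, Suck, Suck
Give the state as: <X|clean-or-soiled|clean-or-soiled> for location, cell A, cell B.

1. Suck → <B|soiled|clean>
2. Right → <B|soiled|clean>
3. Left → <A|soiled|clean>
4. Right → <B|soiled|clean>
5. Right → <B|soiled|clean>
6. Left → <A|soiled|clean>
7. Suck → <A|clean|clean>
8. Suck → <A|clean|clean>

<A|clean|clean>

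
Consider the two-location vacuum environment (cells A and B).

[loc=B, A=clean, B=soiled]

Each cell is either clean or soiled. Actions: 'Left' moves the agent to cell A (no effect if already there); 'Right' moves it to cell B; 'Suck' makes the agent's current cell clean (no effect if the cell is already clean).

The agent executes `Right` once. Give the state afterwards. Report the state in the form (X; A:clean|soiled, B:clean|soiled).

(B; A:clean, B:soiled)

start: (B; A:clean, B:soiled)
1. Right → (B; A:clean, B:soiled)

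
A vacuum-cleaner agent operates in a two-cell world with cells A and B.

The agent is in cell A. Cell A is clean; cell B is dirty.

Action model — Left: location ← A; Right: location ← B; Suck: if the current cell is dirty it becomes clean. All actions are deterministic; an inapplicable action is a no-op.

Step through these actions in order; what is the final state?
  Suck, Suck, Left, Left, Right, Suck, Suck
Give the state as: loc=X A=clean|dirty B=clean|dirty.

loc=B A=clean B=clean

step 1/7 (Suck): loc=A A=clean B=dirty
step 2/7 (Suck): loc=A A=clean B=dirty
step 3/7 (Left): loc=A A=clean B=dirty
step 4/7 (Left): loc=A A=clean B=dirty
step 5/7 (Right): loc=B A=clean B=dirty
step 6/7 (Suck): loc=B A=clean B=clean
step 7/7 (Suck): loc=B A=clean B=clean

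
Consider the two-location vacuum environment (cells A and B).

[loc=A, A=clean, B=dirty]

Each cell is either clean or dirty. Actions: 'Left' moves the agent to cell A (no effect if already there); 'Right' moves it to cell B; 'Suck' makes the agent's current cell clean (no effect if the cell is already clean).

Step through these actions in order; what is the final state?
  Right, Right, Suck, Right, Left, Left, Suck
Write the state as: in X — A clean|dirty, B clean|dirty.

in A — A clean, B clean

1) do Right; now in B — A clean, B dirty
2) do Right; now in B — A clean, B dirty
3) do Suck; now in B — A clean, B clean
4) do Right; now in B — A clean, B clean
5) do Left; now in A — A clean, B clean
6) do Left; now in A — A clean, B clean
7) do Suck; now in A — A clean, B clean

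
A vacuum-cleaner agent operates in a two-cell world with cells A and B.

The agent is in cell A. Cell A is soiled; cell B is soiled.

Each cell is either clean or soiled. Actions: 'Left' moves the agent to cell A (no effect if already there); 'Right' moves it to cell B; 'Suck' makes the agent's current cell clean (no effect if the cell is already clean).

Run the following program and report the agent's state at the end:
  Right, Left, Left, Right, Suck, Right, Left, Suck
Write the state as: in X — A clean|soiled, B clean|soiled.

in A — A clean, B clean

1) do Right; now in B — A soiled, B soiled
2) do Left; now in A — A soiled, B soiled
3) do Left; now in A — A soiled, B soiled
4) do Right; now in B — A soiled, B soiled
5) do Suck; now in B — A soiled, B clean
6) do Right; now in B — A soiled, B clean
7) do Left; now in A — A soiled, B clean
8) do Suck; now in A — A clean, B clean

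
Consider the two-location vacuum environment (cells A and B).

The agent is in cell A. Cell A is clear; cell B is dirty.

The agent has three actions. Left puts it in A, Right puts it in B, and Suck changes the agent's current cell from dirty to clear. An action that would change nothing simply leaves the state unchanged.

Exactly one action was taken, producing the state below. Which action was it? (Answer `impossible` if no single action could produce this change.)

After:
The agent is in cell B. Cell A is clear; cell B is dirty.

try  Left: in A — A clear, B dirty
try Right: in B — A clear, B dirty  ← match
try  Suck: in A — A clear, B dirty

Right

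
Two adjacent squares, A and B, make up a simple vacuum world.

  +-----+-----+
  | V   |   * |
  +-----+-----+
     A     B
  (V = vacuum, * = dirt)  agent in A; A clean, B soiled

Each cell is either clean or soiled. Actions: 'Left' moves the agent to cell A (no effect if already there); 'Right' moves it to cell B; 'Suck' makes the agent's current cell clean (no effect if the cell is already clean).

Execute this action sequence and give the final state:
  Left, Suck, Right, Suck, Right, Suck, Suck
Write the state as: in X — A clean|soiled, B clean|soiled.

in B — A clean, B clean

t=1 Left ⇒ in A — A clean, B soiled
t=2 Suck ⇒ in A — A clean, B soiled
t=3 Right ⇒ in B — A clean, B soiled
t=4 Suck ⇒ in B — A clean, B clean
t=5 Right ⇒ in B — A clean, B clean
t=6 Suck ⇒ in B — A clean, B clean
t=7 Suck ⇒ in B — A clean, B clean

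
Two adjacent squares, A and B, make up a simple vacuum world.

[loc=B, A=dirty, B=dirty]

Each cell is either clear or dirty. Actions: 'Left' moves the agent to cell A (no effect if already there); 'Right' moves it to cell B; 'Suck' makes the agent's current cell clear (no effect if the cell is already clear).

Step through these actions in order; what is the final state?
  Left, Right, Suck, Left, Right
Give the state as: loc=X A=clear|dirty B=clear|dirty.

loc=B A=dirty B=clear

1. Left → loc=A A=dirty B=dirty
2. Right → loc=B A=dirty B=dirty
3. Suck → loc=B A=dirty B=clear
4. Left → loc=A A=dirty B=clear
5. Right → loc=B A=dirty B=clear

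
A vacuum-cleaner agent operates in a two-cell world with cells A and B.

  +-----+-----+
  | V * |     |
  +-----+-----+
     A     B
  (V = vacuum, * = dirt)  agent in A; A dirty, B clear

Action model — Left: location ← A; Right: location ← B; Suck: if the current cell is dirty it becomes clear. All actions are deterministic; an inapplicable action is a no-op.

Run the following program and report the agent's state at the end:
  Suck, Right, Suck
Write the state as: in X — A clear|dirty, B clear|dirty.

in B — A clear, B clear

[1] after Suck: in A — A clear, B clear
[2] after Right: in B — A clear, B clear
[3] after Suck: in B — A clear, B clear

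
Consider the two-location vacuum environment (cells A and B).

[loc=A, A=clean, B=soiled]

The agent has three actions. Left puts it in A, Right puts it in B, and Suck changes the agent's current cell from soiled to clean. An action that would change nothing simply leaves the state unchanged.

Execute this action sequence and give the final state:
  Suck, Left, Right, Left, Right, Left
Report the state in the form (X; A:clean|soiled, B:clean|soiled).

1. Suck → (A; A:clean, B:soiled)
2. Left → (A; A:clean, B:soiled)
3. Right → (B; A:clean, B:soiled)
4. Left → (A; A:clean, B:soiled)
5. Right → (B; A:clean, B:soiled)
6. Left → (A; A:clean, B:soiled)

(A; A:clean, B:soiled)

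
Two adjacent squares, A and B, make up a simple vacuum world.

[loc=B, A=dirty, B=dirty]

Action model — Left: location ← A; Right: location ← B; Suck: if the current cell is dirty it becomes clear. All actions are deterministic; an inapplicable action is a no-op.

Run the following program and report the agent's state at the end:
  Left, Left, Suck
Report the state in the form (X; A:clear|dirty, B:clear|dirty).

(A; A:clear, B:dirty)

t=1 Left ⇒ (A; A:dirty, B:dirty)
t=2 Left ⇒ (A; A:dirty, B:dirty)
t=3 Suck ⇒ (A; A:clear, B:dirty)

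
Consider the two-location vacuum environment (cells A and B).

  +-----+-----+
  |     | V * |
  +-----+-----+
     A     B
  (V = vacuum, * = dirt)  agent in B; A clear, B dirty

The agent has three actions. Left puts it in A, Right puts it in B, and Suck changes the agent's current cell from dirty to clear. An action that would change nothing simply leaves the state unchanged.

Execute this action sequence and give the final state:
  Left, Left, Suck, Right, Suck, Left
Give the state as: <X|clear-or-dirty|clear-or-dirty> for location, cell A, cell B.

<A|clear|clear>

1. Left → <A|clear|dirty>
2. Left → <A|clear|dirty>
3. Suck → <A|clear|dirty>
4. Right → <B|clear|dirty>
5. Suck → <B|clear|clear>
6. Left → <A|clear|clear>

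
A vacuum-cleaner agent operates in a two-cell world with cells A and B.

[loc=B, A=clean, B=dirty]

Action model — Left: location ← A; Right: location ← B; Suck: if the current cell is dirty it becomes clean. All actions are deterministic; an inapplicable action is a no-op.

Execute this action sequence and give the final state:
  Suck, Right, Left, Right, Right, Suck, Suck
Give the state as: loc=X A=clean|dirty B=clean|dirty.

loc=B A=clean B=clean

step 1/7 (Suck): loc=B A=clean B=clean
step 2/7 (Right): loc=B A=clean B=clean
step 3/7 (Left): loc=A A=clean B=clean
step 4/7 (Right): loc=B A=clean B=clean
step 5/7 (Right): loc=B A=clean B=clean
step 6/7 (Suck): loc=B A=clean B=clean
step 7/7 (Suck): loc=B A=clean B=clean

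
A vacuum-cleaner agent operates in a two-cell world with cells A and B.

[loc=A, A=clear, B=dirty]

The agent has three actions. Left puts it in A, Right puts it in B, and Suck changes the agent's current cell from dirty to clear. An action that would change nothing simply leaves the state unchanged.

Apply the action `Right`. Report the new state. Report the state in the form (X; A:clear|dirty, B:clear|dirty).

start: (A; A:clear, B:dirty)
1. Right → (B; A:clear, B:dirty)

(B; A:clear, B:dirty)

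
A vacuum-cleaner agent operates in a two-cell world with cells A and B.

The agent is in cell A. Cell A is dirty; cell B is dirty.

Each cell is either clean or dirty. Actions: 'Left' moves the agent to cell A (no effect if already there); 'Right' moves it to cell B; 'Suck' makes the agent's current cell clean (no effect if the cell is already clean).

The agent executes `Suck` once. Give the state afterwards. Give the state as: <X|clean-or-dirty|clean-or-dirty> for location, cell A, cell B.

start: <A|dirty|dirty>
step 1/1 (Suck): <A|clean|dirty>

<A|clean|dirty>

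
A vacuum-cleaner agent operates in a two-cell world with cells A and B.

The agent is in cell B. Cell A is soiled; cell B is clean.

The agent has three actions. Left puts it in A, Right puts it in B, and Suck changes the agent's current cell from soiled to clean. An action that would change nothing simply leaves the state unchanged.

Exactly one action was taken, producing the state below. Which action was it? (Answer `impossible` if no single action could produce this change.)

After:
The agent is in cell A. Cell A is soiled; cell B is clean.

try  Left: (A; A:soiled, B:clean)  ← match
try Right: (B; A:soiled, B:clean)
try  Suck: (B; A:soiled, B:clean)

Left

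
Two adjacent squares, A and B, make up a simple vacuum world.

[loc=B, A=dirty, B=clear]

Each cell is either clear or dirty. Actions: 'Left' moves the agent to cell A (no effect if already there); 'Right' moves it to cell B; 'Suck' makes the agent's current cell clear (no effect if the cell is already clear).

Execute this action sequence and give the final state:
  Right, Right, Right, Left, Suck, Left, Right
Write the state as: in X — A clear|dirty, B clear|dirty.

in B — A clear, B clear

t=1 Right ⇒ in B — A dirty, B clear
t=2 Right ⇒ in B — A dirty, B clear
t=3 Right ⇒ in B — A dirty, B clear
t=4 Left ⇒ in A — A dirty, B clear
t=5 Suck ⇒ in A — A clear, B clear
t=6 Left ⇒ in A — A clear, B clear
t=7 Right ⇒ in B — A clear, B clear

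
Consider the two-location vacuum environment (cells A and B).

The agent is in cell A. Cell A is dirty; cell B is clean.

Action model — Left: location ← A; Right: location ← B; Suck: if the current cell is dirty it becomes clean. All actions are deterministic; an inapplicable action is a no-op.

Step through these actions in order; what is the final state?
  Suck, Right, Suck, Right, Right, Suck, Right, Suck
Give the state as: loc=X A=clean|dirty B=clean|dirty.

1. Suck → loc=A A=clean B=clean
2. Right → loc=B A=clean B=clean
3. Suck → loc=B A=clean B=clean
4. Right → loc=B A=clean B=clean
5. Right → loc=B A=clean B=clean
6. Suck → loc=B A=clean B=clean
7. Right → loc=B A=clean B=clean
8. Suck → loc=B A=clean B=clean

loc=B A=clean B=clean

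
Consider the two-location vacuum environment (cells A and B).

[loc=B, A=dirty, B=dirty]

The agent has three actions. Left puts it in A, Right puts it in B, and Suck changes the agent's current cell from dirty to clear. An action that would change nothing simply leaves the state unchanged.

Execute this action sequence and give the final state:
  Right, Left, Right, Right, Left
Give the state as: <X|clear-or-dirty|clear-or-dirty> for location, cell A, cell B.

1. Right → <B|dirty|dirty>
2. Left → <A|dirty|dirty>
3. Right → <B|dirty|dirty>
4. Right → <B|dirty|dirty>
5. Left → <A|dirty|dirty>

<A|dirty|dirty>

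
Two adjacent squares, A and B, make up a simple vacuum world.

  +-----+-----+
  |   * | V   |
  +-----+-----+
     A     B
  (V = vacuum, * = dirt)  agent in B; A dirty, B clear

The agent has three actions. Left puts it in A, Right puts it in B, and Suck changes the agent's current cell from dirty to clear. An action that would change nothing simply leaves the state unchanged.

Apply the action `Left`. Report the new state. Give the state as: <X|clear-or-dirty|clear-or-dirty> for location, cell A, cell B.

start: <B|dirty|clear>
step 1/1 (Left): <A|dirty|clear>

<A|dirty|clear>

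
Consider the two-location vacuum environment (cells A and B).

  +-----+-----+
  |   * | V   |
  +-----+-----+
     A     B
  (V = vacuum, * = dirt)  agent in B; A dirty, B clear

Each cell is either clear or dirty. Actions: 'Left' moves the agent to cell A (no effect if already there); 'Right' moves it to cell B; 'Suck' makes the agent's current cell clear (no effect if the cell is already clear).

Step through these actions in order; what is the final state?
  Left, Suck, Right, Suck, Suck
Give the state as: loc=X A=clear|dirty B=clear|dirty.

loc=B A=clear B=clear

1) do Left; now loc=A A=dirty B=clear
2) do Suck; now loc=A A=clear B=clear
3) do Right; now loc=B A=clear B=clear
4) do Suck; now loc=B A=clear B=clear
5) do Suck; now loc=B A=clear B=clear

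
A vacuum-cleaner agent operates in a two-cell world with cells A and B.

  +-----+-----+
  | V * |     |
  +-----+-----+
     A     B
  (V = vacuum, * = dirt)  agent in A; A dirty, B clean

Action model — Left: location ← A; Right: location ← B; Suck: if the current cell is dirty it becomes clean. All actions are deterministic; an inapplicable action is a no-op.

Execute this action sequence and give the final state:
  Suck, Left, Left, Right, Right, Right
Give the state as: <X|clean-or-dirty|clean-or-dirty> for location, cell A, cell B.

<B|clean|clean>

t=1 Suck ⇒ <A|clean|clean>
t=2 Left ⇒ <A|clean|clean>
t=3 Left ⇒ <A|clean|clean>
t=4 Right ⇒ <B|clean|clean>
t=5 Right ⇒ <B|clean|clean>
t=6 Right ⇒ <B|clean|clean>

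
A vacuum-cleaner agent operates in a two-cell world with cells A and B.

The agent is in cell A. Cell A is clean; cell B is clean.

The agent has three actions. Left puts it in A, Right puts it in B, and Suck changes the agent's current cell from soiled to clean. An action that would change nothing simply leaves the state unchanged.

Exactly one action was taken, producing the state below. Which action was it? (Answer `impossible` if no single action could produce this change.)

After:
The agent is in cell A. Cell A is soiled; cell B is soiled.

impossible

try  Left: (A; A:clean, B:clean)
try Right: (B; A:clean, B:clean)
try  Suck: (A; A:clean, B:clean)
no single action produces the after-state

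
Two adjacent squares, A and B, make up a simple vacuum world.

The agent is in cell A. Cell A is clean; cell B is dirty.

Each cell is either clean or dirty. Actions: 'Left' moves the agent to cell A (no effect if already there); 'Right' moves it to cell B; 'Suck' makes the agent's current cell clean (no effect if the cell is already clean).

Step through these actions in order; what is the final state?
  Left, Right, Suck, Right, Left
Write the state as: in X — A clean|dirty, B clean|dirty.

in A — A clean, B clean

step 1/5 (Left): in A — A clean, B dirty
step 2/5 (Right): in B — A clean, B dirty
step 3/5 (Suck): in B — A clean, B clean
step 4/5 (Right): in B — A clean, B clean
step 5/5 (Left): in A — A clean, B clean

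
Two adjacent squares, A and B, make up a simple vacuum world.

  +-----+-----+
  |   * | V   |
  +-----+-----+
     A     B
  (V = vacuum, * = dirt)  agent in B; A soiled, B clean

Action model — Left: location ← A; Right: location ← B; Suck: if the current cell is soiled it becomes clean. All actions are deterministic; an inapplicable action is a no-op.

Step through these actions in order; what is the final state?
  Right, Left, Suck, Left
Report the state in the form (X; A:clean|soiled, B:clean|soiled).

step 1/4 (Right): (B; A:soiled, B:clean)
step 2/4 (Left): (A; A:soiled, B:clean)
step 3/4 (Suck): (A; A:clean, B:clean)
step 4/4 (Left): (A; A:clean, B:clean)

(A; A:clean, B:clean)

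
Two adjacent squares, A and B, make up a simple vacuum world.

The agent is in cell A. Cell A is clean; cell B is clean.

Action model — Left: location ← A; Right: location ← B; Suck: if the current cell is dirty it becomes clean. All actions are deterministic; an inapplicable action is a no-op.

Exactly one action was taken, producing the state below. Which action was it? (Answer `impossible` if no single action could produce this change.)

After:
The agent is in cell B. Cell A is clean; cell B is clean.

Right

try  Left: <A|clean|clean>
try Right: <B|clean|clean>  ← match
try  Suck: <A|clean|clean>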